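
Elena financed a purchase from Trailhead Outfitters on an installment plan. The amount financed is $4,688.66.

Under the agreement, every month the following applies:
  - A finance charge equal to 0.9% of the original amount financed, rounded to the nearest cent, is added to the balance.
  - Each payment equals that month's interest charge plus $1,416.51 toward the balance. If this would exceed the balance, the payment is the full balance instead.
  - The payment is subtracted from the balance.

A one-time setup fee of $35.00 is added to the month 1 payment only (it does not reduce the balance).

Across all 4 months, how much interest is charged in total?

$168.80

Month 1: $4,688.66 +$42.20 interest = $4,730.86; pay $1,458.71 (+ $35.00 fee) → $3,272.15
Month 2: $3,272.15 +$42.20 interest = $3,314.35; pay $1,458.71 → $1,855.64
Month 3: $1,855.64 +$42.20 interest = $1,897.84; pay $1,458.71 → $439.13
Month 4: $439.13 +$42.20 interest = $481.33; pay $481.33 → $0.00
Total interest: $42.20 + $42.20 + $42.20 + $42.20 = $168.80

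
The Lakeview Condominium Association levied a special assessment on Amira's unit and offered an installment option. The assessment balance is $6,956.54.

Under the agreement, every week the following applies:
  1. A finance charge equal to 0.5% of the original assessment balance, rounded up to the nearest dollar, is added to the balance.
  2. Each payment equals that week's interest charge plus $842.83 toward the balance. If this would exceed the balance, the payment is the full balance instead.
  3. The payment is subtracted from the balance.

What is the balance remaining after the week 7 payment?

Week 1: opening $6,956.54; interest $35.00 → $6,991.54; payment $877.83; balance $6,113.71
Week 2: opening $6,113.71; interest $35.00 → $6,148.71; payment $877.83; balance $5,270.88
Week 3: opening $5,270.88; interest $35.00 → $5,305.88; payment $877.83; balance $4,428.05
Week 4: opening $4,428.05; interest $35.00 → $4,463.05; payment $877.83; balance $3,585.22
Week 5: opening $3,585.22; interest $35.00 → $3,620.22; payment $877.83; balance $2,742.39
Week 6: opening $2,742.39; interest $35.00 → $2,777.39; payment $877.83; balance $1,899.56
Week 7: opening $1,899.56; interest $35.00 → $1,934.56; payment $877.83; balance $1,056.73

$1,056.73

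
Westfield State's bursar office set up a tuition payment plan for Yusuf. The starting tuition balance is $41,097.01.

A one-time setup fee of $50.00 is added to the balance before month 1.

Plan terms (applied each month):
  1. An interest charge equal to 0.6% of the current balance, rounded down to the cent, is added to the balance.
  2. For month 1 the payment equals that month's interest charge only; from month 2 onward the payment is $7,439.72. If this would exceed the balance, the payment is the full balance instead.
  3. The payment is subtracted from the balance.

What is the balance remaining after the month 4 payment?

Month 1: $41,147.01 +$246.88 interest = $41,393.89; pay $246.88 → $41,147.01
Month 2: $41,147.01 +$246.88 interest = $41,393.89; pay $7,439.72 → $33,954.17
Month 3: $33,954.17 +$203.72 interest = $34,157.89; pay $7,439.72 → $26,718.17
Month 4: $26,718.17 +$160.30 interest = $26,878.47; pay $7,439.72 → $19,438.75

$19,438.75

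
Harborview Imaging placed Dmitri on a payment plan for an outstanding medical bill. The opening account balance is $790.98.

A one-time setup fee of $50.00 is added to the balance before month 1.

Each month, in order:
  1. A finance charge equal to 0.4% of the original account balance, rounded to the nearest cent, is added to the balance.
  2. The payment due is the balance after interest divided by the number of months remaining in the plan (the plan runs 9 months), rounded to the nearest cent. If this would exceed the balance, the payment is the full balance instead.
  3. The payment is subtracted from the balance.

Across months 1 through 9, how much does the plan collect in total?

$869.42

# | Opening | Interest | Payment | End bal
1 | $840.98 | $3.16 | $93.79 | $750.35
2 | $750.35 | $3.16 | $94.19 | $659.32
3 | $659.32 | $3.16 | $94.64 | $567.84
4 | $567.84 | $3.16 | $95.17 | $475.83
5 | $475.83 | $3.16 | $95.80 | $383.19
6 | $383.19 | $3.16 | $96.59 | $289.76
7 | $289.76 | $3.16 | $97.64 | $195.28
8 | $195.28 | $3.16 | $99.22 | $99.22
9 | $99.22 | $3.16 | $102.38 | $0.00
Total paid: $869.42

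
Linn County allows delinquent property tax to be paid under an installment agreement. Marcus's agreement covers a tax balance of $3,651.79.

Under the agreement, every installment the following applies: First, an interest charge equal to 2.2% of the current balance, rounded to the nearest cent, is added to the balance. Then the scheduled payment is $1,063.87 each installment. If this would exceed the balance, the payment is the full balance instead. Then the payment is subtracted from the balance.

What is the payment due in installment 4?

$649.80

# | Opening | Interest | Payment | End bal
1 | $3,651.79 | $80.34 | $1,063.87 | $2,668.26
2 | $2,668.26 | $58.70 | $1,063.87 | $1,663.09
3 | $1,663.09 | $36.59 | $1,063.87 | $635.81
4 | $635.81 | $13.99 | $649.80 | $0.00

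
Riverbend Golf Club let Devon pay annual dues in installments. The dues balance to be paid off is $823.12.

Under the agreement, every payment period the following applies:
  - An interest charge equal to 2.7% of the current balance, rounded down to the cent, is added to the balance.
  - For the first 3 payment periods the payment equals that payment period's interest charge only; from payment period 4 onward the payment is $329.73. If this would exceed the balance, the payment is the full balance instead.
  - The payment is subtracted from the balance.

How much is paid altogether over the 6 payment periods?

$931.31

Payment period 1: opening $823.12; interest $22.22 → $845.34; payment $22.22; balance $823.12
Payment period 2: opening $823.12; interest $22.22 → $845.34; payment $22.22; balance $823.12
Payment period 3: opening $823.12; interest $22.22 → $845.34; payment $22.22; balance $823.12
Payment period 4: opening $823.12; interest $22.22 → $845.34; payment $329.73; balance $515.61
Payment period 5: opening $515.61; interest $13.92 → $529.53; payment $329.73; balance $199.80
Payment period 6: opening $199.80; interest $5.39 → $205.19; payment $205.19; balance $0.00
Total paid: $931.31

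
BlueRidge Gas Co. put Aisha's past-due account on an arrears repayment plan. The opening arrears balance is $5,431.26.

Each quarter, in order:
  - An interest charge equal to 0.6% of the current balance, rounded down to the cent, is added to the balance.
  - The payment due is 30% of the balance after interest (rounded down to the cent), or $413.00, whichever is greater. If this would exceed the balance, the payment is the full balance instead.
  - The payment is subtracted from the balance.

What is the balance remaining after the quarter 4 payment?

$1,335.63

Quarter 1: $5,431.26 +$32.58 interest = $5,463.84; pay $1,639.15 → $3,824.69
Quarter 2: $3,824.69 +$22.94 interest = $3,847.63; pay $1,154.28 → $2,693.35
Quarter 3: $2,693.35 +$16.16 interest = $2,709.51; pay $812.85 → $1,896.66
Quarter 4: $1,896.66 +$11.37 interest = $1,908.03; pay $572.40 → $1,335.63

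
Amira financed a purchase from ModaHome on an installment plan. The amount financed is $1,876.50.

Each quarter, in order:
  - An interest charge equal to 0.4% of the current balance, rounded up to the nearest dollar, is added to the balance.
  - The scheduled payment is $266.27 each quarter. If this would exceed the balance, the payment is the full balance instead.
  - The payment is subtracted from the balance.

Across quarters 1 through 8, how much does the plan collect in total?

Quarter 1: opening $1,876.50; interest $8.00 → $1,884.50; payment $266.27; balance $1,618.23
Quarter 2: opening $1,618.23; interest $7.00 → $1,625.23; payment $266.27; balance $1,358.96
Quarter 3: opening $1,358.96; interest $6.00 → $1,364.96; payment $266.27; balance $1,098.69
Quarter 4: opening $1,098.69; interest $5.00 → $1,103.69; payment $266.27; balance $837.42
Quarter 5: opening $837.42; interest $4.00 → $841.42; payment $266.27; balance $575.15
Quarter 6: opening $575.15; interest $3.00 → $578.15; payment $266.27; balance $311.88
Quarter 7: opening $311.88; interest $2.00 → $313.88; payment $266.27; balance $47.61
Quarter 8: opening $47.61; interest $1.00 → $48.61; payment $48.61; balance $0.00
Total paid: $1,912.50

$1,912.50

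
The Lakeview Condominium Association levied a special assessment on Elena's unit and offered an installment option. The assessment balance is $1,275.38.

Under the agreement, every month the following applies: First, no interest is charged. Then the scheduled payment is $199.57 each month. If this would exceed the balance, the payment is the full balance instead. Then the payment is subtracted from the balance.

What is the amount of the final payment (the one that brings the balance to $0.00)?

$77.96

Month 1: opening $1,275.38; payment $199.57; balance $1,075.81
Month 2: opening $1,075.81; payment $199.57; balance $876.24
Month 3: opening $876.24; payment $199.57; balance $676.67
Month 4: opening $676.67; payment $199.57; balance $477.10
Month 5: opening $477.10; payment $199.57; balance $277.53
Month 6: opening $277.53; payment $199.57; balance $77.96
Month 7: opening $77.96; payment $77.96; balance $0.00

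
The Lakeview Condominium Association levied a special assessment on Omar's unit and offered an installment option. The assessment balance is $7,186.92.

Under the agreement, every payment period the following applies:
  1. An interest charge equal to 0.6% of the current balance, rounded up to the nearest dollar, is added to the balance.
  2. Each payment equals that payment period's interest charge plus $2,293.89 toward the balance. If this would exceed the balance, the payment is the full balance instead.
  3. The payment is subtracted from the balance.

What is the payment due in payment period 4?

Payment period 1: $7,186.92 +$44.00 interest = $7,230.92; pay $2,337.89 → $4,893.03
Payment period 2: $4,893.03 +$30.00 interest = $4,923.03; pay $2,323.89 → $2,599.14
Payment period 3: $2,599.14 +$16.00 interest = $2,615.14; pay $2,309.89 → $305.25
Payment period 4: $305.25 +$2.00 interest = $307.25; pay $307.25 → $0.00

$307.25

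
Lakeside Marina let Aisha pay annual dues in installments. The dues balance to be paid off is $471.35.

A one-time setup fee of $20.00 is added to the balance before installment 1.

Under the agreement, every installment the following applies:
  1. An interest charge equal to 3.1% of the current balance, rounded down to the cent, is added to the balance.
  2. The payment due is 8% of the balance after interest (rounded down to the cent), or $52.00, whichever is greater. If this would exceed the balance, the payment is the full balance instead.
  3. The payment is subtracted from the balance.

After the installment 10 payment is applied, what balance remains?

Installment 1: $491.35 +$15.23 interest = $506.58; pay $52.00 → $454.58
Installment 2: $454.58 +$14.09 interest = $468.67; pay $52.00 → $416.67
Installment 3: $416.67 +$12.91 interest = $429.58; pay $52.00 → $377.58
Installment 4: $377.58 +$11.70 interest = $389.28; pay $52.00 → $337.28
Installment 5: $337.28 +$10.45 interest = $347.73; pay $52.00 → $295.73
Installment 6: $295.73 +$9.16 interest = $304.89; pay $52.00 → $252.89
Installment 7: $252.89 +$7.83 interest = $260.72; pay $52.00 → $208.72
Installment 8: $208.72 +$6.47 interest = $215.19; pay $52.00 → $163.19
Installment 9: $163.19 +$5.05 interest = $168.24; pay $52.00 → $116.24
Installment 10: $116.24 +$3.60 interest = $119.84; pay $52.00 → $67.84

$67.84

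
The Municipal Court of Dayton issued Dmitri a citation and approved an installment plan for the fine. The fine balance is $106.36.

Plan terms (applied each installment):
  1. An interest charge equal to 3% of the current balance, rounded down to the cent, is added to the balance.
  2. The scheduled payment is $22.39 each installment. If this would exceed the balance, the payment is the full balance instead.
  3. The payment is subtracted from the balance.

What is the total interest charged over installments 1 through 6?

Installment 1: $106.36 +$3.19 interest = $109.55; pay $22.39 → $87.16
Installment 2: $87.16 +$2.61 interest = $89.77; pay $22.39 → $67.38
Installment 3: $67.38 +$2.02 interest = $69.40; pay $22.39 → $47.01
Installment 4: $47.01 +$1.41 interest = $48.42; pay $22.39 → $26.03
Installment 5: $26.03 +$0.78 interest = $26.81; pay $22.39 → $4.42
Installment 6: $4.42 +$0.13 interest = $4.55; pay $4.55 → $0.00
Total interest: $3.19 + $2.61 + $2.02 + $1.41 + $0.78 + $0.13 = $10.14

$10.14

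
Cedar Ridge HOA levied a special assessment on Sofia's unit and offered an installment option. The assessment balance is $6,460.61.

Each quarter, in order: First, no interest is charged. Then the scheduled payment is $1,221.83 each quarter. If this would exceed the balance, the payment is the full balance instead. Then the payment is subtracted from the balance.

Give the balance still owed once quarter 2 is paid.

$4,016.95

Quarter 1: opening $6,460.61; payment $1,221.83; balance $5,238.78
Quarter 2: opening $5,238.78; payment $1,221.83; balance $4,016.95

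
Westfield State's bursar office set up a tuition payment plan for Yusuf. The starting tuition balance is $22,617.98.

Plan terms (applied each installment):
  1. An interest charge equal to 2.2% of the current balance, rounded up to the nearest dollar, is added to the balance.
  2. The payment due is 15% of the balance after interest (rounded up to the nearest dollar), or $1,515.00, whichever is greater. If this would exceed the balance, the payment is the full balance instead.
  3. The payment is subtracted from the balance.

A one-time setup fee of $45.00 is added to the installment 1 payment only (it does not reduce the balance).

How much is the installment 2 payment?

$3,013.00

Installment 1: $22,617.98 +$498.00 interest = $23,115.98; pay $3,468.00 (+ $45.00 fee) → $19,647.98
Installment 2: $19,647.98 +$433.00 interest = $20,080.98; pay $3,013.00 → $17,067.98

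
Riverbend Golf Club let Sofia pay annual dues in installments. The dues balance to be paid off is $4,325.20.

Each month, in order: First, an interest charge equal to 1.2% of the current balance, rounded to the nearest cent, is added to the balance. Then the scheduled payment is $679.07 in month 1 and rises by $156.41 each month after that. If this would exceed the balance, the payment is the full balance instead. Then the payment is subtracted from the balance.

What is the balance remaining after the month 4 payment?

Month 1: opening $4,325.20; interest $51.90 → $4,377.10; payment $679.07; balance $3,698.03
Month 2: opening $3,698.03; interest $44.38 → $3,742.41; payment $835.48; balance $2,906.93
Month 3: opening $2,906.93; interest $34.88 → $2,941.81; payment $991.89; balance $1,949.92
Month 4: opening $1,949.92; interest $23.40 → $1,973.32; payment $1,148.30; balance $825.02

$825.02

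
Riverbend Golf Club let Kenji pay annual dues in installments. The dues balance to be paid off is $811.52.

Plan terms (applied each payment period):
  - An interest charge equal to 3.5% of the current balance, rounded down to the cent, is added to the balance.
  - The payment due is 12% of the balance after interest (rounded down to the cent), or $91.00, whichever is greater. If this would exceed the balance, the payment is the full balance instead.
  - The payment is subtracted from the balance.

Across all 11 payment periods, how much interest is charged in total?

$173.98

Payment period 1: opening $811.52; interest $28.40 → $839.92; payment $100.79; balance $739.13
Payment period 2: opening $739.13; interest $25.86 → $764.99; payment $91.79; balance $673.20
Payment period 3: opening $673.20; interest $23.56 → $696.76; payment $91.00; balance $605.76
Payment period 4: opening $605.76; interest $21.20 → $626.96; payment $91.00; balance $535.96
Payment period 5: opening $535.96; interest $18.75 → $554.71; payment $91.00; balance $463.71
Payment period 6: opening $463.71; interest $16.22 → $479.93; payment $91.00; balance $388.93
Payment period 7: opening $388.93; interest $13.61 → $402.54; payment $91.00; balance $311.54
Payment period 8: opening $311.54; interest $10.90 → $322.44; payment $91.00; balance $231.44
Payment period 9: opening $231.44; interest $8.10 → $239.54; payment $91.00; balance $148.54
Payment period 10: opening $148.54; interest $5.19 → $153.73; payment $91.00; balance $62.73
Payment period 11: opening $62.73; interest $2.19 → $64.92; payment $64.92; balance $0.00
Total interest: $28.40 + $25.86 + $23.56 + $21.20 + $18.75 + $16.22 + $13.61 + $10.90 + $8.10 + $5.19 + $2.19 = $173.98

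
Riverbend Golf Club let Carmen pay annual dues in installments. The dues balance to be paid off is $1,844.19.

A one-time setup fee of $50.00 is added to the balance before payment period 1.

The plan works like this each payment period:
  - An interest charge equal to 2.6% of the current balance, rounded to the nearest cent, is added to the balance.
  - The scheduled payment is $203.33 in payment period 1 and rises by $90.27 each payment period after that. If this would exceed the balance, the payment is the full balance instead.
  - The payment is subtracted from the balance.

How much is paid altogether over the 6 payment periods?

$2,079.60

Payment period 1: opening $1,894.19; interest $49.25 → $1,943.44; payment $203.33; balance $1,740.11
Payment period 2: opening $1,740.11; interest $45.24 → $1,785.35; payment $293.60; balance $1,491.75
Payment period 3: opening $1,491.75; interest $38.79 → $1,530.54; payment $383.87; balance $1,146.67
Payment period 4: opening $1,146.67; interest $29.81 → $1,176.48; payment $474.14; balance $702.34
Payment period 5: opening $702.34; interest $18.26 → $720.60; payment $564.41; balance $156.19
Payment period 6: opening $156.19; interest $4.06 → $160.25; payment $160.25; balance $0.00
Total paid: $2,079.60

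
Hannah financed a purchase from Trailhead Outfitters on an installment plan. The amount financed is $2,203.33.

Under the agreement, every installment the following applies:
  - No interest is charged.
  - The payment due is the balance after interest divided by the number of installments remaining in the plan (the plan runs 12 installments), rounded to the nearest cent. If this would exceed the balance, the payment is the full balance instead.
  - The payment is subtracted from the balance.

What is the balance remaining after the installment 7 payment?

$918.06

Installment 1: $2,203.33 − $183.61 → $2,019.72
Installment 2: $2,019.72 − $183.61 → $1,836.11
Installment 3: $1,836.11 − $183.61 → $1,652.50
Installment 4: $1,652.50 − $183.61 → $1,468.89
Installment 5: $1,468.89 − $183.61 → $1,285.28
Installment 6: $1,285.28 − $183.61 → $1,101.67
Installment 7: $1,101.67 − $183.61 → $918.06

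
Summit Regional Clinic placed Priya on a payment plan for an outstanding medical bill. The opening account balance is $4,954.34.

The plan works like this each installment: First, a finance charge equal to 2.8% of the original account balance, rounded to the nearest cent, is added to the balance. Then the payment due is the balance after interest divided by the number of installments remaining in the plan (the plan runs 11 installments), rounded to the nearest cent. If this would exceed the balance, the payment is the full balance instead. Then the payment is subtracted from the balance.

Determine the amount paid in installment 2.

$476.88

# | Opening | Interest | Payment | End bal
1 | $4,954.34 | $138.72 | $463.01 | $4,630.05
2 | $4,630.05 | $138.72 | $476.88 | $4,291.89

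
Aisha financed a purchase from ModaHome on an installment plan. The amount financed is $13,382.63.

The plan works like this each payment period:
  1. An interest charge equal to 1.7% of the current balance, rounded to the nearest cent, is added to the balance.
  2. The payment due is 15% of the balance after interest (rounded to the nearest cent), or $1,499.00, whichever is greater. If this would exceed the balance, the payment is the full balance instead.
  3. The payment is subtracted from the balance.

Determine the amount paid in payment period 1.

$2,041.52

# | Opening | Interest | Payment | End bal
1 | $13,382.63 | $227.50 | $2,041.52 | $11,568.61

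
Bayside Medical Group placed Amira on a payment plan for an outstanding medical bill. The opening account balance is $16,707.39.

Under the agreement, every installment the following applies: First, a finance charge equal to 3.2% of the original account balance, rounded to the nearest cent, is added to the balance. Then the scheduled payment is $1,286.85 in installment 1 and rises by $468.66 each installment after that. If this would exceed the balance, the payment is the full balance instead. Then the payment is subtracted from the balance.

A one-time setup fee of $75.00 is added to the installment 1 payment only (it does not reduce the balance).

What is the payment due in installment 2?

$1,755.51

# | Opening | Interest | Payment | Fee | End bal
1 | $16,707.39 | $534.64 | $1,286.85 | $75.00 | $15,955.18
2 | $15,955.18 | $534.64 | $1,755.51 | — | $14,734.31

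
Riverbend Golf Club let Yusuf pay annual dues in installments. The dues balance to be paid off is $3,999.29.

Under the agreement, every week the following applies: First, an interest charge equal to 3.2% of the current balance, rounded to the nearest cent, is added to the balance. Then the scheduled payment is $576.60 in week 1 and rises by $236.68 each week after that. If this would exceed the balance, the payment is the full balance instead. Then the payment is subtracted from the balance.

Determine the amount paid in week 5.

$687.51

# | Opening | Interest | Payment | End bal
1 | $3,999.29 | $127.98 | $576.60 | $3,550.67
2 | $3,550.67 | $113.62 | $813.28 | $2,851.01
3 | $2,851.01 | $91.23 | $1,049.96 | $1,892.28
4 | $1,892.28 | $60.55 | $1,286.64 | $666.19
5 | $666.19 | $21.32 | $687.51 | $0.00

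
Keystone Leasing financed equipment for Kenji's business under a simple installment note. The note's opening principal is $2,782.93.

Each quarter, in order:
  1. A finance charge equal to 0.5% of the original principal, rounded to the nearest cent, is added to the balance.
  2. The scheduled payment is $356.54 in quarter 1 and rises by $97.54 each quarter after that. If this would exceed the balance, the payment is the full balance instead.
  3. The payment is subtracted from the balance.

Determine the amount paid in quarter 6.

$108.29

# | Opening | Interest | Payment | End bal
1 | $2,782.93 | $13.91 | $356.54 | $2,440.30
2 | $2,440.30 | $13.91 | $454.08 | $2,000.13
3 | $2,000.13 | $13.91 | $551.62 | $1,462.42
4 | $1,462.42 | $13.91 | $649.16 | $827.17
5 | $827.17 | $13.91 | $746.70 | $94.38
6 | $94.38 | $13.91 | $108.29 | $0.00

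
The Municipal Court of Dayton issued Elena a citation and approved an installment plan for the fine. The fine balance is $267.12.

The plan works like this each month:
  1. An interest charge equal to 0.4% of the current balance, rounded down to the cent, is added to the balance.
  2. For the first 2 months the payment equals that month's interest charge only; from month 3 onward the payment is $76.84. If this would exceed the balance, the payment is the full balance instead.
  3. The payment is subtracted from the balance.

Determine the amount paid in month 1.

Month 1: $267.12 +$1.06 interest = $268.18; pay $1.06 → $267.12

$1.06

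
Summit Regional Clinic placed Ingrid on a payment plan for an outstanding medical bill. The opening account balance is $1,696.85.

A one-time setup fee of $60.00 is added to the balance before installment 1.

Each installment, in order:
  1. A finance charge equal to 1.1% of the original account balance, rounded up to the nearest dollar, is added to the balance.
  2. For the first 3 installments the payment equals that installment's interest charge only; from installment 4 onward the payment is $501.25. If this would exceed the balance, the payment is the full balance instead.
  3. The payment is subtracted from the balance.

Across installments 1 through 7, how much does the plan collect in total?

Installment 1: opening $1,756.85; interest $19.00 → $1,775.85; payment $19.00; balance $1,756.85
Installment 2: opening $1,756.85; interest $19.00 → $1,775.85; payment $19.00; balance $1,756.85
Installment 3: opening $1,756.85; interest $19.00 → $1,775.85; payment $19.00; balance $1,756.85
Installment 4: opening $1,756.85; interest $19.00 → $1,775.85; payment $501.25; balance $1,274.60
Installment 5: opening $1,274.60; interest $19.00 → $1,293.60; payment $501.25; balance $792.35
Installment 6: opening $792.35; interest $19.00 → $811.35; payment $501.25; balance $310.10
Installment 7: opening $310.10; interest $19.00 → $329.10; payment $329.10; balance $0.00
Total paid: $1,889.85

$1,889.85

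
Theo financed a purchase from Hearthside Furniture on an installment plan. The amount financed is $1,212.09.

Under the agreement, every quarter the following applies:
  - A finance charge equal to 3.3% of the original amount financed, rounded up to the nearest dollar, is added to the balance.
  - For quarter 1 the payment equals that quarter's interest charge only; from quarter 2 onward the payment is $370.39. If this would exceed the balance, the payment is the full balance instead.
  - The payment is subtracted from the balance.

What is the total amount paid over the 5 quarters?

$1,412.09

Quarter 1: opening $1,212.09; interest $40.00 → $1,252.09; payment $40.00; balance $1,212.09
Quarter 2: opening $1,212.09; interest $40.00 → $1,252.09; payment $370.39; balance $881.70
Quarter 3: opening $881.70; interest $40.00 → $921.70; payment $370.39; balance $551.31
Quarter 4: opening $551.31; interest $40.00 → $591.31; payment $370.39; balance $220.92
Quarter 5: opening $220.92; interest $40.00 → $260.92; payment $260.92; balance $0.00
Total paid: $1,412.09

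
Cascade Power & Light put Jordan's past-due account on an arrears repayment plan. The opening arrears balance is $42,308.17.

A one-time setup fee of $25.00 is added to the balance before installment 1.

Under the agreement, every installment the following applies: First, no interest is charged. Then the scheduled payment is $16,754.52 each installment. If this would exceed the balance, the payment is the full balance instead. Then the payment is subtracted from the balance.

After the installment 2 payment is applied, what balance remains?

Installment 1: opening $42,333.17; payment $16,754.52; balance $25,578.65
Installment 2: opening $25,578.65; payment $16,754.52; balance $8,824.13

$8,824.13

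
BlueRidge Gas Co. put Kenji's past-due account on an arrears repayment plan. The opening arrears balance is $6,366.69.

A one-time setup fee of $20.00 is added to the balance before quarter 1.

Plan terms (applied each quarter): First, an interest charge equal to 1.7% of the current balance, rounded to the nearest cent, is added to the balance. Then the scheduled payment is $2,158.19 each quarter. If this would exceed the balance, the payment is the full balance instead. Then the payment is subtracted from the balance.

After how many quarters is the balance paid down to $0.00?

4

Quarter 1: opening $6,386.69; interest $108.57 → $6,495.26; payment $2,158.19; balance $4,337.07
Quarter 2: opening $4,337.07; interest $73.73 → $4,410.80; payment $2,158.19; balance $2,252.61
Quarter 3: opening $2,252.61; interest $38.29 → $2,290.90; payment $2,158.19; balance $132.71
Quarter 4: opening $132.71; interest $2.26 → $134.97; payment $134.97; balance $0.00
Balance reaches $0.00 in quarter 4.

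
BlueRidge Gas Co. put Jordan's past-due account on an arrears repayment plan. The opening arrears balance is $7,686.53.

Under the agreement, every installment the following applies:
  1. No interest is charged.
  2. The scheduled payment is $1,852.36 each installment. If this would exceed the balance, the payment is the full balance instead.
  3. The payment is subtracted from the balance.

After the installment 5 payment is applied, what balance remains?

$0.00

Installment 1: opening $7,686.53; payment $1,852.36; balance $5,834.17
Installment 2: opening $5,834.17; payment $1,852.36; balance $3,981.81
Installment 3: opening $3,981.81; payment $1,852.36; balance $2,129.45
Installment 4: opening $2,129.45; payment $1,852.36; balance $277.09
Installment 5: opening $277.09; payment $277.09; balance $0.00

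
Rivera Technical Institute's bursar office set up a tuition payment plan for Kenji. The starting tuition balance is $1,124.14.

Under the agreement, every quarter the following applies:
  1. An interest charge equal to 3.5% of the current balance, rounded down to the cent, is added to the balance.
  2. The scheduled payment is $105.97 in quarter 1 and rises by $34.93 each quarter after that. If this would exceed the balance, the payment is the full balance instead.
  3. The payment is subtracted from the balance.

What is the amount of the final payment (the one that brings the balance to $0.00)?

$143.50

Quarter 1: opening $1,124.14; interest $39.34 → $1,163.48; payment $105.97; balance $1,057.51
Quarter 2: opening $1,057.51; interest $37.01 → $1,094.52; payment $140.90; balance $953.62
Quarter 3: opening $953.62; interest $33.37 → $986.99; payment $175.83; balance $811.16
Quarter 4: opening $811.16; interest $28.39 → $839.55; payment $210.76; balance $628.79
Quarter 5: opening $628.79; interest $22.00 → $650.79; payment $245.69; balance $405.10
Quarter 6: opening $405.10; interest $14.17 → $419.27; payment $280.62; balance $138.65
Quarter 7: opening $138.65; interest $4.85 → $143.50; payment $143.50; balance $0.00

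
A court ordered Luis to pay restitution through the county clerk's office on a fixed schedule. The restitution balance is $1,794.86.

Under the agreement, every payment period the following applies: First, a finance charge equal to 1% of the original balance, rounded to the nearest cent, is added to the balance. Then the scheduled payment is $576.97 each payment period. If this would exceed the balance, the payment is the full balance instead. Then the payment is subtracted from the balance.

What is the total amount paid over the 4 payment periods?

Payment period 1: opening $1,794.86; interest $17.95 → $1,812.81; payment $576.97; balance $1,235.84
Payment period 2: opening $1,235.84; interest $17.95 → $1,253.79; payment $576.97; balance $676.82
Payment period 3: opening $676.82; interest $17.95 → $694.77; payment $576.97; balance $117.80
Payment period 4: opening $117.80; interest $17.95 → $135.75; payment $135.75; balance $0.00
Total paid: $1,866.66

$1,866.66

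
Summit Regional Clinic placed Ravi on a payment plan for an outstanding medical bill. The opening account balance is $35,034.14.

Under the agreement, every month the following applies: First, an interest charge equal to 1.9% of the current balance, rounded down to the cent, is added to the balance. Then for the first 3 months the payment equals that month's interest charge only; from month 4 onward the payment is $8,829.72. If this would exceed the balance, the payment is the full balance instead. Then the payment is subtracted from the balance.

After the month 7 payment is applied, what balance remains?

Month 1: opening $35,034.14; interest $665.64 → $35,699.78; payment $665.64; balance $35,034.14
Month 2: opening $35,034.14; interest $665.64 → $35,699.78; payment $665.64; balance $35,034.14
Month 3: opening $35,034.14; interest $665.64 → $35,699.78; payment $665.64; balance $35,034.14
Month 4: opening $35,034.14; interest $665.64 → $35,699.78; payment $8,829.72; balance $26,870.06
Month 5: opening $26,870.06; interest $510.53 → $27,380.59; payment $8,829.72; balance $18,550.87
Month 6: opening $18,550.87; interest $352.46 → $18,903.33; payment $8,829.72; balance $10,073.61
Month 7: opening $10,073.61; interest $191.39 → $10,265.00; payment $8,829.72; balance $1,435.28

$1,435.28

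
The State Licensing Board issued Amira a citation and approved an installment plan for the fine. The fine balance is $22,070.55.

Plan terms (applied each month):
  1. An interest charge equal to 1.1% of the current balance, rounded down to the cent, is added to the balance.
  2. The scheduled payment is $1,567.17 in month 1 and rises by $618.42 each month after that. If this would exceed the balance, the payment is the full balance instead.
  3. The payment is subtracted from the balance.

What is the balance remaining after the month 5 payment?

$9,048.65

Month 1: $22,070.55 +$242.77 interest = $22,313.32; pay $1,567.17 → $20,746.15
Month 2: $20,746.15 +$228.20 interest = $20,974.35; pay $2,185.59 → $18,788.76
Month 3: $18,788.76 +$206.67 interest = $18,995.43; pay $2,804.01 → $16,191.42
Month 4: $16,191.42 +$178.10 interest = $16,369.52; pay $3,422.43 → $12,947.09
Month 5: $12,947.09 +$142.41 interest = $13,089.50; pay $4,040.85 → $9,048.65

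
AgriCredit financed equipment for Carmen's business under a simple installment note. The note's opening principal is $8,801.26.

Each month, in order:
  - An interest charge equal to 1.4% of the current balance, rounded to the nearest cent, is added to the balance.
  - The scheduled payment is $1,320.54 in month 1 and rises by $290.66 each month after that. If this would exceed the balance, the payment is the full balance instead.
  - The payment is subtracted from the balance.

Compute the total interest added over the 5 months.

$405.13

# | Opening | Interest | Payment | End bal
1 | $8,801.26 | $123.22 | $1,320.54 | $7,603.94
2 | $7,603.94 | $106.46 | $1,611.20 | $6,099.20
3 | $6,099.20 | $85.39 | $1,901.86 | $4,282.73
4 | $4,282.73 | $59.96 | $2,192.52 | $2,150.17
5 | $2,150.17 | $30.10 | $2,180.27 | $0.00
Total interest: $123.22 + $106.46 + $85.39 + $59.96 + $30.10 = $405.13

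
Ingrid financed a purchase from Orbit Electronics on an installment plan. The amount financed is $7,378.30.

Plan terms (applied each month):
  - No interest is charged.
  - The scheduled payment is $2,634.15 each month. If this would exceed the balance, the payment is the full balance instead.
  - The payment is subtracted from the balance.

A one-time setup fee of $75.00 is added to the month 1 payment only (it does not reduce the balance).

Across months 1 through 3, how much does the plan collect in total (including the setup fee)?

# | Opening | Payment | Fee | End bal
1 | $7,378.30 | $2,634.15 | $75.00 | $4,744.15
2 | $4,744.15 | $2,634.15 | — | $2,110.00
3 | $2,110.00 | $2,110.00 | — | $0.00
Total paid: $7,453.30

$7,453.30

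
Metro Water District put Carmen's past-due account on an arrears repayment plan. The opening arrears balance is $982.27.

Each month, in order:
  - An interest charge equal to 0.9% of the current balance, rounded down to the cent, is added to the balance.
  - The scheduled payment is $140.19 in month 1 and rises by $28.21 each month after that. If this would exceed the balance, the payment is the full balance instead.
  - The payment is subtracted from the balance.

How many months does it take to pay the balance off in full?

6

Month 1: opening $982.27; interest $8.84 → $991.11; payment $140.19; balance $850.92
Month 2: opening $850.92; interest $7.65 → $858.57; payment $168.40; balance $690.17
Month 3: opening $690.17; interest $6.21 → $696.38; payment $196.61; balance $499.77
Month 4: opening $499.77; interest $4.49 → $504.26; payment $224.82; balance $279.44
Month 5: opening $279.44; interest $2.51 → $281.95; payment $253.03; balance $28.92
Month 6: opening $28.92; interest $0.26 → $29.18; payment $29.18; balance $0.00
Balance reaches $0.00 in month 6.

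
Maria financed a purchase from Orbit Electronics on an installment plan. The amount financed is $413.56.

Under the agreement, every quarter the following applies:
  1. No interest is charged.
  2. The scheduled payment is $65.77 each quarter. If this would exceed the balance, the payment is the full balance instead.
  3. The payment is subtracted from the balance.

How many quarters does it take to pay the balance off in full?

7

Quarter 1: opening $413.56; payment $65.77; balance $347.79
Quarter 2: opening $347.79; payment $65.77; balance $282.02
Quarter 3: opening $282.02; payment $65.77; balance $216.25
Quarter 4: opening $216.25; payment $65.77; balance $150.48
Quarter 5: opening $150.48; payment $65.77; balance $84.71
Quarter 6: opening $84.71; payment $65.77; balance $18.94
Quarter 7: opening $18.94; payment $18.94; balance $0.00
Balance reaches $0.00 in quarter 7.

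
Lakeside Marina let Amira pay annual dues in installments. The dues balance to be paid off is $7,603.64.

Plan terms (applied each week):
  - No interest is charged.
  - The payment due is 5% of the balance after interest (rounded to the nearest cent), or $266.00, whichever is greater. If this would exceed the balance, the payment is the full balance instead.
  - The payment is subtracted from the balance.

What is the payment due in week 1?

# | Opening | Payment | End bal
1 | $7,603.64 | $380.18 | $7,223.46

$380.18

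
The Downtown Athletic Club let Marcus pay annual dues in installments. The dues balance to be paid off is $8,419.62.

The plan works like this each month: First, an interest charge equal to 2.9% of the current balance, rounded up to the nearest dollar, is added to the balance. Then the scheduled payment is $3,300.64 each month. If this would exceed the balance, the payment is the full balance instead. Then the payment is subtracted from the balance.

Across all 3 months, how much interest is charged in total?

# | Opening | Interest | Payment | End bal
1 | $8,419.62 | $245.00 | $3,300.64 | $5,363.98
2 | $5,363.98 | $156.00 | $3,300.64 | $2,219.34
3 | $2,219.34 | $65.00 | $2,284.34 | $0.00
Total interest: $245.00 + $156.00 + $65.00 = $466.00

$466.00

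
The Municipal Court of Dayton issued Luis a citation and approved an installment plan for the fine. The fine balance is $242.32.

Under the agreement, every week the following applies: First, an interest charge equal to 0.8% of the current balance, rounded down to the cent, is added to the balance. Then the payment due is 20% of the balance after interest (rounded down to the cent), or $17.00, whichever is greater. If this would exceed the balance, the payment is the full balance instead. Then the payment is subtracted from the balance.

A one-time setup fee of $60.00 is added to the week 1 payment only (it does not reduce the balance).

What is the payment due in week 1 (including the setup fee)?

$108.85

Week 1: $242.32 +$1.93 interest = $244.25; pay $48.85 (+ $60.00 fee) → $195.40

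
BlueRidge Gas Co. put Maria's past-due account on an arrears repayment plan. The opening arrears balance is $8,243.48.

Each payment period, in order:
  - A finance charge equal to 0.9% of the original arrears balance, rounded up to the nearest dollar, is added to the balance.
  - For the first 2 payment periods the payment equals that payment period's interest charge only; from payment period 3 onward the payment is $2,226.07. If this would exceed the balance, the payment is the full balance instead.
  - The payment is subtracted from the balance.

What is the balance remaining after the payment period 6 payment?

$0.00

Payment period 1: $8,243.48 +$75.00 interest = $8,318.48; pay $75.00 → $8,243.48
Payment period 2: $8,243.48 +$75.00 interest = $8,318.48; pay $75.00 → $8,243.48
Payment period 3: $8,243.48 +$75.00 interest = $8,318.48; pay $2,226.07 → $6,092.41
Payment period 4: $6,092.41 +$75.00 interest = $6,167.41; pay $2,226.07 → $3,941.34
Payment period 5: $3,941.34 +$75.00 interest = $4,016.34; pay $2,226.07 → $1,790.27
Payment period 6: $1,790.27 +$75.00 interest = $1,865.27; pay $1,865.27 → $0.00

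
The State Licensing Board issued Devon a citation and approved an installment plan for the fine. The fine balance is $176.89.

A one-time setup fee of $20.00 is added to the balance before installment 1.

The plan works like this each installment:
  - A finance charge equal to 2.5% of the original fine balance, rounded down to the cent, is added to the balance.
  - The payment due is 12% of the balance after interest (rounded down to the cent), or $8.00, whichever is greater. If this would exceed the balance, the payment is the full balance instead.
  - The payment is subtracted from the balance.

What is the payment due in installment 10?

Installment 1: opening $196.89; interest $4.42 → $201.31; payment $24.15; balance $177.16
Installment 2: opening $177.16; interest $4.42 → $181.58; payment $21.78; balance $159.80
Installment 3: opening $159.80; interest $4.42 → $164.22; payment $19.70; balance $144.52
Installment 4: opening $144.52; interest $4.42 → $148.94; payment $17.87; balance $131.07
Installment 5: opening $131.07; interest $4.42 → $135.49; payment $16.25; balance $119.24
Installment 6: opening $119.24; interest $4.42 → $123.66; payment $14.83; balance $108.83
Installment 7: opening $108.83; interest $4.42 → $113.25; payment $13.59; balance $99.66
Installment 8: opening $99.66; interest $4.42 → $104.08; payment $12.48; balance $91.60
Installment 9: opening $91.60; interest $4.42 → $96.02; payment $11.52; balance $84.50
Installment 10: opening $84.50; interest $4.42 → $88.92; payment $10.67; balance $78.25

$10.67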